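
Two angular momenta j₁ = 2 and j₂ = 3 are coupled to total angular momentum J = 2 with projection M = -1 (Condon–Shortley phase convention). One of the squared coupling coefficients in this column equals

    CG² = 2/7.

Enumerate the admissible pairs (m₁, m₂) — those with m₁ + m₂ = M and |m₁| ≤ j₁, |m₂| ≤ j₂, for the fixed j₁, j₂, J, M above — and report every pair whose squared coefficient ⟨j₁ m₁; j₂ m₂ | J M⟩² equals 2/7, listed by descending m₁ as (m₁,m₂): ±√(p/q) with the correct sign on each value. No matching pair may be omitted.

(-1,0): +√(2/7)

Admissible pairs with m₁+m₂ = M = -1: (-2,1), (-1,0), (0,-1), (1,-2), (2,-3)
  (m₁,m₂)=(2,-3): CG² = 5/14, CG = +√(5/14)
  (m₁,m₂)=(1,-2): CG² = 0/1, CG = 0
  (m₁,m₂)=(0,-1): CG² = 1/7, CG = −√(1/7)
  (m₁,m₂)=(-1,0): CG² = 2/7, CG = +√(2/7)   ← matches the target
  (m₁,m₂)=(-2,1): CG² = 3/14, CG = −√(3/14)
Pairs with CG² = 2/7: (-1,0): +√(2/7)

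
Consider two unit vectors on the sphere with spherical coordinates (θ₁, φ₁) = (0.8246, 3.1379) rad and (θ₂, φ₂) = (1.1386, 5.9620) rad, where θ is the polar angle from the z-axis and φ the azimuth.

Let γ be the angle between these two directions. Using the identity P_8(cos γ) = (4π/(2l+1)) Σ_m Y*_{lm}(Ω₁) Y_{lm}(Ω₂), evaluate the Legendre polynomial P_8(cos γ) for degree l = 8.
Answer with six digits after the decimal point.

-0.280876

Expand P_8 via completeness: Σ_{m} conj(Y_{8,m}) at Ω₁ times Y_{8,m} at Ω₂ —
  m=-8: (+0.043537-0.001287i) × (-0.200314+0.128992i) = -0.008555+0.005874i  (running Σ = -0.008555+0.005874i)
  m=-7: (-0.161018+0.004163i) × (-0.275567+0.342517i) = +0.042945-0.056299i  (running Σ = +0.034390-0.050425i)
  m=-6: (+0.348735-0.007728i) × (-0.120109+0.322699i) = -0.039392+0.113464i  (running Σ = -0.005002+0.063039i)
  m=-5: (-0.460927+0.008511i) × (+0.002720-0.077390i) = -0.000595+0.035694i  (running Σ = -0.005597+0.098734i)
  m=-4: (+0.277522-0.004099i) × (-0.101295-0.344400i) = -0.029524-0.095163i  (running Σ = -0.035121+0.003570i)
  m=-3: (+0.164146-0.001818i) × (-0.056452-0.081248i) = -0.009414-0.013234i  (running Σ = -0.044535-0.009663i)
  m=-2: (-0.376711+0.002782i) × (+0.247070+0.184867i) = -0.093588-0.068954i  (running Σ = -0.138123-0.078617i)
  m=-1: (+0.007116-0.000026i) × (+0.155725+0.051811i) = +0.001109+0.000365i  (running Σ = -0.137014-0.078253i)
  m=0: (+0.369902-0.000000i) × (-0.286417+0.000000i) = -0.105946+0.000000i  (running Σ = -0.242960-0.078253i)
  m=1: (-0.007116-0.000026i) × (-0.155725+0.051811i) = +0.001109-0.000365i  (running Σ = -0.241850-0.078617i)
  m=2: (-0.376711-0.002782i) × (+0.247070-0.184867i) = -0.093588+0.068954i  (running Σ = -0.335439-0.009663i)
  m=3: (-0.164146-0.001818i) × (+0.056452-0.081248i) = -0.009414+0.013234i  (running Σ = -0.344853+0.003570i)
  m=4: (+0.277522+0.004099i) × (-0.101295+0.344400i) = -0.029524+0.095163i  (running Σ = -0.374376+0.098734i)
  m=5: (+0.460927+0.008511i) × (-0.002720-0.077390i) = -0.000595-0.035694i  (running Σ = -0.374971+0.063039i)
  m=6: (+0.348735+0.007728i) × (-0.120109-0.322699i) = -0.039392-0.113464i  (running Σ = -0.414364-0.050425i)
  m=7: (+0.161018+0.004163i) × (+0.275567+0.342517i) = +0.042945+0.056299i  (running Σ = -0.371418+0.005874i)
  m=8: (+0.043537+0.001287i) × (-0.200314-0.128992i) = -0.008555-0.005874i  (running Σ = -0.379973+0.000000i)
Σ over m = -0.379973+0.000000i; ×(4π/17) → -0.280876+0.000000i. Real part: -0.280876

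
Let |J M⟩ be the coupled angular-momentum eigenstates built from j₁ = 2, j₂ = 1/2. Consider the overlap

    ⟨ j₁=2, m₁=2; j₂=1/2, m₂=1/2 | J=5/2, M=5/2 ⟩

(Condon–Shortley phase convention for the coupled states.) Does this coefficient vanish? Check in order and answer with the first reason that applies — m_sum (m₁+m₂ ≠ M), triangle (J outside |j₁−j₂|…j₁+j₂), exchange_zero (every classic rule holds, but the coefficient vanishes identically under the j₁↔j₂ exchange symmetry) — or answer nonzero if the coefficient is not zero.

m-sum: m₁+m₂ = 2+1/2 = 5/2, M = 5/2  ✓
triangle: |j₁−j₂| = 3/2 ≤ J = 5/2 ≤ j₁+j₂ = 5/2  ✓
exchange: j₁≠j₂ or m₁≠m₂ — the exchange symmetry imposes no constraint here
value check: CG = +1 = +1.000000 ≠ 0

nonzero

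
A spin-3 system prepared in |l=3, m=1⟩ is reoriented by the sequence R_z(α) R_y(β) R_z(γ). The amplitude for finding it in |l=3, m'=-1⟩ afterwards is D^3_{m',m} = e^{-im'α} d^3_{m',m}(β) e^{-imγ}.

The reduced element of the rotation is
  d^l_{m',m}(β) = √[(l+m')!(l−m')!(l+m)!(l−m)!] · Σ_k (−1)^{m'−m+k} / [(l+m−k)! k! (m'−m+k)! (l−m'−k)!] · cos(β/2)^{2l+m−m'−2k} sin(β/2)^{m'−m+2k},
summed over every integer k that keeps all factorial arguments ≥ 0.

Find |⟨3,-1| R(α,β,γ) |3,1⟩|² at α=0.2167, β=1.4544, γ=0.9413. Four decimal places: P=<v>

P=0.0016

Split into d^3_{-1,1}(β=1.4544) × two z-phases.
With c≡cos(β/2)=0.747039 and s≡sin(β/2)=0.664781, N=[2·24·24·2]^{1/2}=48.000000
k: max(0,(1)−(-1))=2 … min(3+(1),3−(-1))=4
  k=2: (−1)^0·48.0000/(8)·0.7470^4·0.6648^2 = +0.825810
  k=3: (−1)^1·48.0000/(6)·0.7470^2·0.6648^4 = -0.871946
  k=4: (−1)^2·48.0000/(48)·0.7470^0·0.6648^6 = +0.086312
d^3_{-1,1}(1.4544) = +0.825810 -0.871946 +0.086312 = +0.040176
|D^3_{-1,1}|² = |d^3_{-1,1}(β)|² = (+0.040176)² = 0.001614 (the z-rotation phases have unit modulus)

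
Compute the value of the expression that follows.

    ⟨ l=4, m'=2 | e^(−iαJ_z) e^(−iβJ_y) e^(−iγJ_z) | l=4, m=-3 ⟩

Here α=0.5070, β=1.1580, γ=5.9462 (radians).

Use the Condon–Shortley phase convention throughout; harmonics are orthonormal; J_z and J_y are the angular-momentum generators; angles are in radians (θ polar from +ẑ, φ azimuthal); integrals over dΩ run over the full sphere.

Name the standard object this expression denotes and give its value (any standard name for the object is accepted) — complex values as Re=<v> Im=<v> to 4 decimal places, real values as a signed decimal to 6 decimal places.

This is a Wigner D-matrix element — the rotation-matrix element ⟨l m'| R(α,β,γ) |l m⟩ in the angular-momentum basis.
First d^4_{2,-3}(β=1.1580), then the phase factors e^{-i(2)α} and e^{-i(-3)γ}:
c=cos(1.158000/2)=0.837010, s=sin(1.158000/2)=0.547187; N=√[720·2·1·5040]=2693.993318
Admissible k: 0..1 (factorial args all ≥0)
  k=0: (−1)^5·2693.9933/(240)·0.8370^3·0.5472^5 = -0.322892
  k=1: (−1)^6·2693.9933/(720)·0.8370^1·0.5472^7 = +0.045999
d^4_{2,-3}(1.1580) = -0.322892 +0.045999 = -0.276893
Attach z-rotation phases: D = e^{-i(2)(0.5070)}·(-0.276893)·e^{-i(-3)(5.9462)} = +0.121475+0.248825i

Wigner D-matrix element, Re=0.1215 Im=0.2488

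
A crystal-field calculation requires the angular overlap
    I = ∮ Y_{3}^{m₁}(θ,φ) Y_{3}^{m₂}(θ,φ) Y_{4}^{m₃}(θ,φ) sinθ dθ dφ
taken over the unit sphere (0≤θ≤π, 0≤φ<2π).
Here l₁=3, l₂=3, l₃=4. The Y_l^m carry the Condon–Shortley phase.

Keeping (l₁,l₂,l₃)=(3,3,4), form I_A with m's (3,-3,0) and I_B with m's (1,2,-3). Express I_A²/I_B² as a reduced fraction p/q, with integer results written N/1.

Shared (l₁,l₂,l₃)=(3,3,4): N and (l;000)² cancel in I_A²/I_B².
A: Δ = 2!·4!·4!/11! = 1/34650; Racah Σ t=0..0: t=0:+1/1152 = 1/1152; ⇒ 3j(3 3 4; 3 -3 0)² = 1/154, sgn +1
B: Δ = 2!·4!·4!/11! = 1/34650; Racah Σ t=1..2: t=1:−1/144 t=2:+1/288 = -1/288; ⇒ 3j(3 3 4; 1 2 -3)² = 1/99, sgn +1
I_A²/I_B² = (1/154)/(1/99) = 9/14

9/14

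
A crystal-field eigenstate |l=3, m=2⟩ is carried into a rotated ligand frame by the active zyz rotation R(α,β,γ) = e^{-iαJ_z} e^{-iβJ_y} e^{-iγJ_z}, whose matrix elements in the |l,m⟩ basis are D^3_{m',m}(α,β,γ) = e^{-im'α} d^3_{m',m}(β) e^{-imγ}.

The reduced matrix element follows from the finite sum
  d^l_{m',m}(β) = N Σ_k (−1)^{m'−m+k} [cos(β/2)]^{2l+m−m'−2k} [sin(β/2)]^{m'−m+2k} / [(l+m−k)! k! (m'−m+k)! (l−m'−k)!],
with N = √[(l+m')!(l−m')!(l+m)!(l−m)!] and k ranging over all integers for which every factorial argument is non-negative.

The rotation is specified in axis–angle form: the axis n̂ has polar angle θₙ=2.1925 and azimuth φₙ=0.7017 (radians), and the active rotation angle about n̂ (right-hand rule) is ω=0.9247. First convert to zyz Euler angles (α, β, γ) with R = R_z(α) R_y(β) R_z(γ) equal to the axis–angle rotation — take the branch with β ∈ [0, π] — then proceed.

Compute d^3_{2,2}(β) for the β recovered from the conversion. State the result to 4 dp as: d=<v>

d=0.1593

Axis–angle → zyz. n̂ = (sinθₙcosφₙ, sinθₙsinφₙ, cosθₙ) = (+0.620839, +0.524733, -0.582421), ω = 0.9247.
R = I cosω + sinω [n̂]ₓ + (1−cosω) n̂n̂ᵀ gives
  R = [+0.755451, +0.594662, +0.275082; -0.335394, +0.711641, -0.617315; -0.562854, +0.374091, +0.737056]
β = atan2(√(R₁₃²+R₂₃²), R₃₃) = 0.742092; α = atan2(R₂₃, R₁₃) mod 2π = 5.131586; γ = atan2(R₃₂, −R₃₁) mod 2π = 0.586593
d^3_{2,2}(β=0.7421) via the finite sum:
Half-angle: c=0.931949, s=0.362591. N=√(120·1·120·1)=120.000000
The bounds max(0,m−m')=0 and min(l+m,l−m')=1 give 2 terms
  k=0: (−1)^0·120.0000/(120)·0.9319^6·0.3626^0 = +0.655166
  k=1: (−1)^1·120.0000/(24)·0.9319^4·0.3626^2 = -0.495873
d^3_{2,2}(0.7421) = +0.655166 -0.495873 = +0.159293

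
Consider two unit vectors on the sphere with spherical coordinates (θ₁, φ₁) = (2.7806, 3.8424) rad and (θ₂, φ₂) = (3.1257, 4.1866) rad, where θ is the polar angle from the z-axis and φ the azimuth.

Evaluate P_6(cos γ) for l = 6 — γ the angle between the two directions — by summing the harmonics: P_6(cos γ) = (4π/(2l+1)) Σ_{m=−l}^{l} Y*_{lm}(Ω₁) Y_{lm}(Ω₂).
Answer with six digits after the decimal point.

0.082644

Expand P_6 via completeness: Σ_{m} conj(Y_{6,m}) at Ω₁ times Y_{6,m} at Ω₂ —
  term(m=-6) = -0.00000 - 0.00000j   from Y*(Ω₁)=-0.00046 - 0.00082j, Y(Ω₂)=0.00000 + 0.00000j
  term(m=-5) = -0.00000 - 0.00000j   from Y*(Ω₁)=-0.00805 - 0.00305j, Y(Ω₂)=0.00000 + 0.00000j
  term(m=-4) = 0.00000 - 0.00000j   from Y*(Ω₁)=-0.04519 + 0.01590j, Y(Ω₂)=-0.00000 + 0.00000j
  term(m=-3) = 0.00000 - 0.00000j   from Y*(Ω₁)=-0.09022 + 0.15341j, Y(Ω₂)=-0.00002 - 0.00000j
  term(m=-2) = 0.00043 - 0.00036j   from Y*(Ω₁)=0.07201 + 0.42156j, Y(Ω₂)=-0.00065 - 0.00114j
  term(m=-1) = 0.02696 - 0.00967j   from Y*(Ω₁)=0.41854 + 0.35311j, Y(Ω₂)=0.02625 - 0.04525j
  term(m=+0) = 0.03069 + 0.00000j   from Y*(Ω₁)=0.03026 + 0.00000j, Y(Ω₂)=1.01441 + 0.00000j
  term(m=+1) = 0.02696 + 0.00967j   from Y*(Ω₁)=-0.41854 + 0.35311j, Y(Ω₂)=-0.02625 - 0.04525j
  term(m=+2) = 0.00043 + 0.00036j   from Y*(Ω₁)=0.07201 - 0.42156j, Y(Ω₂)=-0.00065 + 0.00114j
  term(m=+3) = 0.00000 + 0.00000j   from Y*(Ω₁)=0.09022 + 0.15341j, Y(Ω₂)=0.00002 - 0.00000j
  term(m=+4) = 0.00000 + 0.00000j   from Y*(Ω₁)=-0.04519 - 0.01590j, Y(Ω₂)=-0.00000 - 0.00000j
  term(m=+5) = -0.00000 + 0.00000j   from Y*(Ω₁)=0.00805 - 0.00305j, Y(Ω₂)=-0.00000 + 0.00000j
  term(m=+6) = -0.00000 + 0.00000j   from Y*(Ω₁)=-0.00046 + 0.00082j, Y(Ω₂)=0.00000 - 0.00000j
Σ over m = 0.08550 + 0.00000j; ×(4π/13) → 0.08264 + 0.00000j. Real part: 0.082644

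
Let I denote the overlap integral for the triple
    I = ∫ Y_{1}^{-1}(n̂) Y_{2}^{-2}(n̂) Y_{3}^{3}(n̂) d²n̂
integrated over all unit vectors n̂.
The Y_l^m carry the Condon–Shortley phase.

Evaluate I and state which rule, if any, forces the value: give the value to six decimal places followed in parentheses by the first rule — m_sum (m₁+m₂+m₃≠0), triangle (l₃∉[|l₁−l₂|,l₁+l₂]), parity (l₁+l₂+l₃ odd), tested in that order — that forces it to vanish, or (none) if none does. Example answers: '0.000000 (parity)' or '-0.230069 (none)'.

Rules hold: Σm=0, L=6 even, 1≤3≤3.
N = 3·5·7 = 105
Δ = 0!·2!·4!/7! = 1/105
Racah Σ t=0..0: t=0:+1/4 = 1/4
⇒ 3j(1 2 3; 0 0 0)² = 3/35, sgn -1
Racah Σ t=0..0: t=0:+1/48 = 1/48
⇒ 3j(1 2 3; -1 -2 3)² = 1/7, sgn +1
4πI² = N·(3j₀)²·(3jₘ)² = 9/7
I = -1·√(1.28571/4π) = -0.31986543
No selection rule forces the value: the integral is nonzero (none).

-0.319865 (none)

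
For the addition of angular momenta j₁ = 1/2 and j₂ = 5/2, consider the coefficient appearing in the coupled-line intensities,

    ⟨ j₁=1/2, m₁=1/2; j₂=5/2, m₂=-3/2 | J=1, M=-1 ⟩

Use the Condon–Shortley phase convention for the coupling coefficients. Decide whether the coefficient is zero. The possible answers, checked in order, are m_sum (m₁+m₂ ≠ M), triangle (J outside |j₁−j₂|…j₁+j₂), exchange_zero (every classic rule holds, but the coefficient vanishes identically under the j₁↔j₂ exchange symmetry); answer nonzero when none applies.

triangle

m-sum: m₁+m₂ = 1/2+(-3/2) = -1, M = -1  ✓
triangle: need |j₁−j₂| ≤ J ≤ j₁+j₂, i.e. J ∈ [2, 3]; J = 1 is outside ✗ ⇒ coefficient is 0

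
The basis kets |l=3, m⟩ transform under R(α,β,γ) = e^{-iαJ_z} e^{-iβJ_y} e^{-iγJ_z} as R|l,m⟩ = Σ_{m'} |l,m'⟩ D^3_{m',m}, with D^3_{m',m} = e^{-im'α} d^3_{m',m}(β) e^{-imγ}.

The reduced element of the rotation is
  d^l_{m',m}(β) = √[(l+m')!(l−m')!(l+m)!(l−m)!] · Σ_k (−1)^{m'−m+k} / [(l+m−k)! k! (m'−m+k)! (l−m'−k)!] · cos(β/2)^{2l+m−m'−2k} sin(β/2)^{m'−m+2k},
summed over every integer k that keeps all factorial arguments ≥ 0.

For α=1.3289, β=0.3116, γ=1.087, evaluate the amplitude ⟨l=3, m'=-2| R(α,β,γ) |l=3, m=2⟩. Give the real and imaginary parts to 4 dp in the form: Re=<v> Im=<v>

D^3_{-2,2}(1.3289,0.3116,1.0870) = e^{-i·-2·1.3289}·d^3_{-2,2}(0.3116)·e^{-i·2·1.0870}. Compute d first:
c=cos(0.311600/2)=0.987888, s=sin(0.311600/2)=0.155170; N=√[1·120·120·1]=120.000000
k∈{4,5} keeps every argument non-negative
  k=4: (−1)^0·120.0000/(24)·0.9879^2·0.1552^4 = +0.002829
  k=5: (−1)^1·120.0000/(120)·0.9879^0·0.1552^6 = -0.000014
d^3_{-2,2}(0.3116) = +0.002829 -0.000014 = +0.002815
D = (-0.885237+0.465140i)·(+0.002815)·(-0.567284-0.823522i) = +0.002492+0.001309i

Re=0.0025 Im=0.0013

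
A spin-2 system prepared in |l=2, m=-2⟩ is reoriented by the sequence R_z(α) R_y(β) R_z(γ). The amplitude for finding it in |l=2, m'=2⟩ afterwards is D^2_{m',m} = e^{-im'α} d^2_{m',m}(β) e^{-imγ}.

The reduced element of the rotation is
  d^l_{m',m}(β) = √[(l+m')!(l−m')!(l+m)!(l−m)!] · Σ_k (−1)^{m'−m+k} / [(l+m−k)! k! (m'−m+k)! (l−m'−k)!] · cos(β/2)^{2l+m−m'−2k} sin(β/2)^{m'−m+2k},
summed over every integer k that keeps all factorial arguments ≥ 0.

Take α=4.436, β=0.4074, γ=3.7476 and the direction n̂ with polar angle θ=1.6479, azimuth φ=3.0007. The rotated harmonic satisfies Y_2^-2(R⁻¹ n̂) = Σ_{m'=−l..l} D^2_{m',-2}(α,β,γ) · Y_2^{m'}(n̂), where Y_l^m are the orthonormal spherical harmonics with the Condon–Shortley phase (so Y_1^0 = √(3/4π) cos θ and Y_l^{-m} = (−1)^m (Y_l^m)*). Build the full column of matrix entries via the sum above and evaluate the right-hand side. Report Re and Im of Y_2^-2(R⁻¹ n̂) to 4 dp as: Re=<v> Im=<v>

Re=-0.2393 Im=-0.3031

Need the full column D^2_{m',-2} for m'=−2..2 at α=4.4360, β=0.4074, γ=3.7476.
cos(β/2)=0.979325, sin(β/2)=0.202294
d^2_{-2,-2}: single k=0 term ⇒ +0.919829;  D = -0.727088-0.563408i
d^2_{-1,-2}: single k=0 term ⇒ -0.380009;  D = -0.305896+0.225465i
d^2_{0,-2}: single k=0 term ⇒ +0.096138;  D = +0.033757+0.090017i
d^2_{1,-2}: single k=0 term ⇒ -0.016215;  D = +0.016160-0.001334i
d^2_{2,-2}: single k=0 term ⇒ +0.001675;  D = +0.000323-0.001643i
Y_2^{m'}(θ=1.6479,φ=3.0007) and Σ D·Y over m':
  (-0.7271-0.5634i)·(+0.3688+0.1068i)  (-0.3059+0.2255i)·(+0.0587+0.0083i)  (+0.0338+0.0900i)·(-0.3098+0.0000i)  (+0.0162-0.0013i)·(-0.0587+0.0083i)  (+0.0003-0.0016i)·(+0.3688-0.1068i)
Y_2^-2(R⁻¹ n̂) = -0.239320-0.303058i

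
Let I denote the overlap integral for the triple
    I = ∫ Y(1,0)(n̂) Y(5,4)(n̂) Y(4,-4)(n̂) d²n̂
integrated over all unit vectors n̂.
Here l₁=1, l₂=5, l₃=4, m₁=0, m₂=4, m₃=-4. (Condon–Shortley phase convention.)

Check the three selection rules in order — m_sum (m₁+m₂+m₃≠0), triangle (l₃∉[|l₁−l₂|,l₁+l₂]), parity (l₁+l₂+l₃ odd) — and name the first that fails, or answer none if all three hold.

none

azimuthal sum: 0 + 4 − 4 = 0  ✓
4 ≤ 4 ≤ 6 (triangle on l)  ✓
L = 1 + 5 + 4 = 10 (even)  ✓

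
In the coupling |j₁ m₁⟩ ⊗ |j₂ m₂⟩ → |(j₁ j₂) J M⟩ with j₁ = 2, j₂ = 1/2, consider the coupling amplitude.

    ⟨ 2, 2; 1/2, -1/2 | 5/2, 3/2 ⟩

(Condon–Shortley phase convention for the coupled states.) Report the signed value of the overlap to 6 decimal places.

+0.447214  (= +√(1/5))

triangle: 0!*4!*1!/6! = 24/720
(j±m)!: 4!*0!*0!*1!*4!*1! = 576
prefactor² = (2J+1)*Δ*N² = 576/5
  k=0: +1/(0!*0!*0!*0!*4!*1!) = 1/24
Σ = 1/24  ⇒  CG² = 576/5*(1/24)² = 1/5
CG = +√(1/5) = +0.447214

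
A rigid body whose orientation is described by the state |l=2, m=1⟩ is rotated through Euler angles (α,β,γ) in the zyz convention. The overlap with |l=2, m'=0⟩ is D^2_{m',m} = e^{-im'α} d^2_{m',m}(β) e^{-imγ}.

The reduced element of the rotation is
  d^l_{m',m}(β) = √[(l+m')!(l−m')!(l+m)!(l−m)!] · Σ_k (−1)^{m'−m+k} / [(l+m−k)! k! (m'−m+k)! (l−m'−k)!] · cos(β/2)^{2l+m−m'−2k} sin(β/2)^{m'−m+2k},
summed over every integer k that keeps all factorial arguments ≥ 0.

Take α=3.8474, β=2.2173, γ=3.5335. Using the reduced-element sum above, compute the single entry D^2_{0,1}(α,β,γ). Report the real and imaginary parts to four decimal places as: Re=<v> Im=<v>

First d^2_{0,1}(β=2.2173), then the phase factors e^{-i(0)α} and e^{-i(1)γ}:
Half-angle: c=0.445870, s=0.895098. N=√(2·2·6·1)=4.898979
k∈{1,2} keeps every argument non-negative
  k=1: (−1)^0·4.8990/(2)·0.4459^3·0.8951^1 = +0.194344
  k=2: (−1)^1·4.8990/(2)·0.4459^1·0.8951^3 = -0.783241
d^2_{0,1}(2.2173) = +0.194344 -0.783241 = -0.588897
D = (+1.000000+0.000000i)·(-0.588897)·(-0.924182+0.381952i) = +0.544248-0.224930i

Re=0.5442 Im=-0.2249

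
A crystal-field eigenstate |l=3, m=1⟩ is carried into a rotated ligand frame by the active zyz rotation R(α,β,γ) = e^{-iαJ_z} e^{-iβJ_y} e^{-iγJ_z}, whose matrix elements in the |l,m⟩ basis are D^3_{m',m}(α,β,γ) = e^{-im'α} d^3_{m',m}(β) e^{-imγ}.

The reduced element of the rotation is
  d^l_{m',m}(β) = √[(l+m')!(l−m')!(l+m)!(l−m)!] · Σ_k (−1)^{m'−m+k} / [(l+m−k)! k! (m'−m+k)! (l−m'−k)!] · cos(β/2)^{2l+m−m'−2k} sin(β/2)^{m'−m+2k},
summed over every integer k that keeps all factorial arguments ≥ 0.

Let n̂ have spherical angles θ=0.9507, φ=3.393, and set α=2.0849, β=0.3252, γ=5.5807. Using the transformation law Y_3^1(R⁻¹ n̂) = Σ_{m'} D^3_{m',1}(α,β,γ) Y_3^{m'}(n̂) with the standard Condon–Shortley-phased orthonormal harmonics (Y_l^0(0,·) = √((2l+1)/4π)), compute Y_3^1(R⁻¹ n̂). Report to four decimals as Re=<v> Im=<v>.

Re=0.1462 Im=-0.1793

Need the full column D^3_{m',1} for m'=−3..3 at α=2.0849, β=0.3252, γ=5.5807.
cos(β/2)=0.986810, sin(β/2)=0.161884
d^3_{-3,1}: single k=4 term ⇒ +0.002590;  D = +0.002024+0.001617i
d^3_{-2,1}: k∈[3..4] ⇒ +0.025784 -0.000347 = +0.025437;  D = +0.004050-0.025112i
d^3_{-1,1}: k∈[2..4] ⇒ +0.149106 -0.005350 +0.000018 = +0.143774;  D = -0.134849+0.049867i
d^3_{0,1}: k∈[1..3] ⇒ +0.524763 -0.042367 +0.000380 = +0.482776;  D = +0.368473+0.311929i
d^3_{1,1}: k∈[0..2] ⇒ +0.923423 -0.198808 +0.004013 = +0.728627;  D = +0.136450-0.715737i
d^3_{2,1}: k∈[0..1] ⇒ -0.479041 +0.025784 = -0.453257;  D = +0.429425-0.145039i
d^3_{3,1}: single k=0 term ⇒ +0.096248;  D = +0.071659+0.064254i
Y_3^{m'}(θ=0.9507,φ=3.393) and Σ D·Y over m':
  (+0.0020+0.0016i)·(-0.1639+0.1540i)  (+0.0040-0.0251i)·(+0.3447-0.1895i)  (-0.1348+0.0499i)·(-0.1754+0.0450i)  (+0.3685+0.3119i)·(-0.2844+0.0000i)  (+0.1364-0.7157i)·(+0.1754+0.0450i)  (+0.4294-0.1450i)·(+0.3447+0.1895i)  (+0.0717+0.0643i)·(+0.1639+0.1540i)
Y_3^1(R⁻¹ n̂) = +0.146175-0.179322i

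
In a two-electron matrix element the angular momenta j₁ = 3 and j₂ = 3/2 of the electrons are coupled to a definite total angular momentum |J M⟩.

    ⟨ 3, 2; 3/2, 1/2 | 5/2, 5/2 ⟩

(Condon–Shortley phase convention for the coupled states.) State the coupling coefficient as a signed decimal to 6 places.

−√(5/14) = -0.597614

triangle: 2!·4!·1!/8! = 48/40320
(j±m)!: 5!·1!·2!·1!·5!·0! = 28800
prefactor² = (2J+1)·Δ·N² = 1440/7
  k=1: −1/(1!·1!·0!·1!·4!·0!) = -1/24
Σ = -1/24  ⇒  CG² = 1440/7·(-1/24)² = 5/14
CG = −√(5/14) = -0.597614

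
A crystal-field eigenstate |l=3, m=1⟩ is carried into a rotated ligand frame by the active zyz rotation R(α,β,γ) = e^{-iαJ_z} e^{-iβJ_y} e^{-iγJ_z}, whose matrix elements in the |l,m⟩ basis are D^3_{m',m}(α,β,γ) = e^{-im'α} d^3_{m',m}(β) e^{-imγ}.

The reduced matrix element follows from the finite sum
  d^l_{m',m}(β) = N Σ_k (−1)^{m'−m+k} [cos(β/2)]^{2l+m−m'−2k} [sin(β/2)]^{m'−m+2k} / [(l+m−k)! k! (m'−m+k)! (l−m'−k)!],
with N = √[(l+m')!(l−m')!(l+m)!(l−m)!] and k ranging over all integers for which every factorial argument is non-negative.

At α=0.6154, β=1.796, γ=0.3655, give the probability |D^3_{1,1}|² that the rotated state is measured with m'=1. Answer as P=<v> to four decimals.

D^3_{1,1}(0.6154,1.7960,0.3655) = e^{-i·1·0.6154}·d^3_{1,1}(1.7960)·e^{-i·1·0.3655}. Compute d first:
With c≡cos(β/2)=0.623175 and s≡sin(β/2)=0.782082, N=[24·2·24·2]^{1/2}=48.000000
k: max(0,(1)−(1))=0 … min(3+(1),3−(1))=2
  k=0: (−1)^0·48.0000/(48)·0.6232^6·0.7821^0 = +0.058568
  k=1: (−1)^1·48.0000/(6)·0.6232^4·0.7821^2 = -0.737965
  k=2: (−1)^2·48.0000/(8)·0.6232^2·0.7821^4 = +0.871729
d^3_{1,1}(1.7960) = +0.058568 -0.737965 +0.871729 = +0.192332
|D^3_{1,1}|² = |d^3_{1,1}(β)|² = (+0.192332)² = 0.036991 (the z-rotation phases have unit modulus)

P=0.0370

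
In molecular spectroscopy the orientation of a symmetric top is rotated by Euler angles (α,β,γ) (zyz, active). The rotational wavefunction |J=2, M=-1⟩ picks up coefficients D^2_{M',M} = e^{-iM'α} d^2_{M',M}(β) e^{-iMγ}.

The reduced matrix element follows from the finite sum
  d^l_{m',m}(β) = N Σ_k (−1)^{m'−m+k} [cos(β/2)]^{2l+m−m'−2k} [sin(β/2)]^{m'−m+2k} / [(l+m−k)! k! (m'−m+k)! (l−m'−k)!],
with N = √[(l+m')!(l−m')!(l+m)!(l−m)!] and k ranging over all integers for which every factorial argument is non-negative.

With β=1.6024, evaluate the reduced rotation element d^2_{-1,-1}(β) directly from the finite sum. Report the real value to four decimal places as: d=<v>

d=-0.5148

d^2_{-1,-1}(β=1.6024) via the finite sum:
c=cos(1.602400/2)=0.695845, s=sin(1.602400/2)=0.718192; N=√[1·6·1·6]=6.000000
k∈{0,1} keeps every argument non-negative
  k=0: (−1)^0·6.0000/(6)·0.6958^4·0.7182^0 = +0.234450
  k=1: (−1)^1·6.0000/(2)·0.6958^2·0.7182^2 = -0.749251
d^2_{-1,-1}(1.6024) = +0.234450 -0.749251 = -0.514801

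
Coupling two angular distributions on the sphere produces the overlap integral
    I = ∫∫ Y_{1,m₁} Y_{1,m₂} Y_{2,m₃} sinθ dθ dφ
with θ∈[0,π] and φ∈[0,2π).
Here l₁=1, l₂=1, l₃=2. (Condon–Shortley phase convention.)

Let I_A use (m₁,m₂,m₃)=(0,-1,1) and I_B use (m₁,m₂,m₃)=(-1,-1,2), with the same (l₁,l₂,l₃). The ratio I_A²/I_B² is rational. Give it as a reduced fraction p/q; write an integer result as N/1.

1/2

l's match ⇒ only the (l;m) 3-j factors differ between A and B.
A: triangle coeff Δ(1,1,2) = 1/30; Σ_t [0,0]: t=0:+1/2 = 1/2; (3j)²=1/10 [(1 1 2; 0 -1 1)], sign=-1
B: triangle coeff Δ(1,1,2) = 1/30; Σ_t [0,0]: t=0:+1/4 = 1/4; (3j)²=1/5 [(1 1 2; -1 -1 2)], sign=+1
I_A²/I_B² = (1/10)/(1/5) = 1/2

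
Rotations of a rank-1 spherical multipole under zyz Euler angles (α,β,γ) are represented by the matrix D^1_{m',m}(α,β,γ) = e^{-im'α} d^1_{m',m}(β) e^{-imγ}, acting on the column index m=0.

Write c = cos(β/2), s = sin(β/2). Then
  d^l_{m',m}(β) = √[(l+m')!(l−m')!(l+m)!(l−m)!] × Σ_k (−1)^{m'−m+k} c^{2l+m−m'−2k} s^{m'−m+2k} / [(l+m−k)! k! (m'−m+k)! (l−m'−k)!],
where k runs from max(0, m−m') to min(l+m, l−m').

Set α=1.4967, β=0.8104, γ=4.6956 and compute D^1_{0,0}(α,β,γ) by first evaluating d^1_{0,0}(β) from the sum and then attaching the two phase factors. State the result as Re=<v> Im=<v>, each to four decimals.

Re=0.6892 Im=0.0000

D^1_{0,0}(1.4967,0.8104,4.6956) = e^{-i·0·1.4967}·d^1_{0,0}(0.8104)·e^{-i·0·4.6956}. Compute d first:
Half-angle: c=0.919024, s=0.394203. N=√(1·1·1·1)=1.000000
k: max(0,(0)−(0))=0 … min(1+(0),1−(0))=1
  k=0: (−1)^0·1.0000/(1)·0.9190^2·0.3942^0 = +0.844604
  k=1: (−1)^1·1.0000/(1)·0.9190^0·0.3942^2 = -0.155396
d^1_{0,0}(0.8104) = +0.844604 -0.155396 = +0.689209
Attach z-rotation phases: D = e^{-i(0)(1.4967)}·(+0.689209)·e^{-i(0)(4.6956)} = +0.689209+0.000000i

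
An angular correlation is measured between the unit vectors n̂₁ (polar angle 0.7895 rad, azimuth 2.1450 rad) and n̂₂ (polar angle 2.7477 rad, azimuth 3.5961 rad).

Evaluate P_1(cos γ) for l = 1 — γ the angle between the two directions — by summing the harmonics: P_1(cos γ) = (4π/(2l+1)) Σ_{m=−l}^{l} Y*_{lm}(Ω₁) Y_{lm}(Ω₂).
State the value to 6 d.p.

Expand P_1 via completeness: Σ_{m} conj(Y_{1,m}) at Ω₁ times Y_{1,m} at Ω₂ —
  [-1]  conj(Y_{1,-1})(Ω₁) = -0.133239+0.205961i ; Y_{1,-1}(Ω₂) = -0.119134+0.058212i ; Δ = +0.003884-0.032293i
  [+0]  conj(Y_{1,0})(Ω₁) = +0.344074-0.000000i ; Y_{1,0}(Ω₂) = -0.451186+0.000000i ; Δ = -0.155242+0.000000i
  [+1]  conj(Y_{1,1})(Ω₁) = +0.133239+0.205961i ; Y_{1,1}(Ω₂) = +0.119134+0.058212i ; Δ = +0.003884+0.032293i
Total Σ_m = -0.147474+0.000000i. Multiply by 4.188790: -0.617736+0.000000i. P_1(cos γ) = -0.617736

-0.617736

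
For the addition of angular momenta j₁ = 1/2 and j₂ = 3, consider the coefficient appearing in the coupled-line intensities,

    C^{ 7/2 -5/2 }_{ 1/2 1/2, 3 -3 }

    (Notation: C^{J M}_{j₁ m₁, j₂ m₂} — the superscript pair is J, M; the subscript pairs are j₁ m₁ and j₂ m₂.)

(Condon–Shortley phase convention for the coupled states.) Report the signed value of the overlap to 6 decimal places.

+0.377964

j₁+j₂−J=0  J+j₁−j₂=1  J−j₁+j₂=6  j₁+j₂+J+1=8
(j₁±m₁, j₂±m₂, J±M) = (1,0,0,6,1,6)
P² = 518400/7
sum k=0..0:
  [0] +1/720 = 1/720
S = 1/720
C² = P²·S² = 1/7 ; C = +0.377964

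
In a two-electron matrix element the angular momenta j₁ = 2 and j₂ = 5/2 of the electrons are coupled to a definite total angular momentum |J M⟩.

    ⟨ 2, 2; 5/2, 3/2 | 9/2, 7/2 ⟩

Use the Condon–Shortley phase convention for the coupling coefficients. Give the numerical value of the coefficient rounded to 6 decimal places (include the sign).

j₁+j₂−J=0  J+j₁−j₂=4  J−j₁+j₂=5  j₁+j₂+J+1=10
(j₁±m₁, j₂±m₂, J±M) = (4,0,4,1,8,1)
P² = 184320
sum k=0..0:
  [0] +1/576 = 1/576
S = 1/576
C² = P²·S² = 5/9 ; C = +0.745356

+√(5/9) ≈ +0.745356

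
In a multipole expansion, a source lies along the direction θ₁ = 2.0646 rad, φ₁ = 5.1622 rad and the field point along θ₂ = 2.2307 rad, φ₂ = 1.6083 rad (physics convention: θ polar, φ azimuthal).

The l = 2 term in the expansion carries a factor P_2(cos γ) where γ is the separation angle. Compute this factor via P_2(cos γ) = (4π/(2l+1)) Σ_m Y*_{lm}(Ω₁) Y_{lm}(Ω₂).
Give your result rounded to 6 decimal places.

-0.319592

Addition theorem: P_2(cos γ) = (4π/5) Σ_m Y*_{lm}(Ω₁) Y_{lm}(Ω₂), m = −2…2:
  m=-2: (-0.186258-0.234533i) × (-0.240427+0.018068i) = +0.049019+0.053023i  (running Σ = +0.049019+0.053023i)
  m=-1: (-0.140190+0.290355i) × (+0.014030+0.373908i) = -0.110533-0.048345i  (running Σ = -0.061514+0.004678i)
  m=0: (-0.102828-0.000000i) × (+0.040199+0.000000i) = -0.004134-0.000000i  (running Σ = -0.065648+0.004678i)
  m=1: (+0.140190+0.290355i) × (-0.014030+0.373908i) = -0.110533+0.048345i  (running Σ = -0.176180+0.053023i)
  m=2: (-0.186258+0.234533i) × (-0.240427-0.018068i) = +0.049019-0.053023i  (running Σ = -0.127162+0.000000i)
Accumulated sum -0.127162+0.000000i; after 4π/(2l+1) scaling, -0.319592+0.000000i ⇒ P_2 = -0.319592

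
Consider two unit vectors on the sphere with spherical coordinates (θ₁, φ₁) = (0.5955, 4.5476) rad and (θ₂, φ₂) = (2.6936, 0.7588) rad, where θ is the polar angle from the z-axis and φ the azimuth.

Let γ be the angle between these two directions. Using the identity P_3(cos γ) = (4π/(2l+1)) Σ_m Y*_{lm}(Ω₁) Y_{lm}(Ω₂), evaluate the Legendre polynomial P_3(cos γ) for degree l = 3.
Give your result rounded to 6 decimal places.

-0.666487

Summing Y*_{l m}(θ₁,φ₁)·Y_{l m}(θ₂,φ₂) over m ∈ [−3, 3]; prefactor 4π/(2·3+1) = 1.795196:
  term(m=-3) = +0.000905-0.002327i   from Y*(Ω₁)=+0.034937+0.064818i, Y(Ω₂)=-0.021989-0.025812i
  term(m=-2) = -0.012554-0.044261i   from Y*(Ω₁)=-0.251875+0.086155i, Y(Ω₂)=-0.009189+0.172583i
  term(m=-1) = -0.150433-0.113698i   from Y*(Ω₁)=-0.072168-0.433974i, Y(Ω₂)=+0.311037-0.294916i
  term(m=+0) = -0.047097+0.000000i   from Y*(Ω₁)=+0.131865-0.000000i, Y(Ω₂)=-0.357162+0.000000i
  term(m=+1) = -0.150433+0.113698i   from Y*(Ω₁)=+0.072168-0.433974i, Y(Ω₂)=-0.311037-0.294916i
  term(m=+2) = -0.012554+0.044261i   from Y*(Ω₁)=-0.251875-0.086155i, Y(Ω₂)=-0.009189-0.172583i
  term(m=+3) = +0.000905+0.002327i   from Y*(Ω₁)=-0.034937+0.064818i, Y(Ω₂)=+0.021989-0.025812i
Accumulated sum -0.371262-0.000000i; after 4π/(2l+1) scaling, -0.666487-0.000000i ⇒ P_3 = -0.666487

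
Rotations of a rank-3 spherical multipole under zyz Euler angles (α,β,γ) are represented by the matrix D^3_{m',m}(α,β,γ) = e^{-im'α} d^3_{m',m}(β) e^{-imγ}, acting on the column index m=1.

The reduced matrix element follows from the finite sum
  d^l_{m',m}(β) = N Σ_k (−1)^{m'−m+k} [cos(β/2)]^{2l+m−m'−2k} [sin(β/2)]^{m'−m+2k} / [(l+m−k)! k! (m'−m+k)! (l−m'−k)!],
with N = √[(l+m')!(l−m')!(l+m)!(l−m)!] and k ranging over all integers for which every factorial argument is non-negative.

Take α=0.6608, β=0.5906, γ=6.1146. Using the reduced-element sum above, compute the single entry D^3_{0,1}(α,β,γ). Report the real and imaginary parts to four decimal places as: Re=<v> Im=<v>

Re=0.5823 Im=0.0991

D^3_{0,1}(0.6608,0.5906,6.1146) = e^{-i·0·0.6608}·d^3_{0,1}(0.5906)·e^{-i·1·6.1146}. Compute d first:
Half-angle: c=0.956715, s=0.291027. N=√(6·6·24·2)=41.569219
The bounds max(0,m−m')=1 and min(l+m,l−m')=3 give 3 terms
  k=1: (−1)^0·41.5692/(12)·0.9567^5·0.2910^1 = +0.808047
  k=2: (−1)^1·41.5692/(4)·0.9567^3·0.2910^3 = -0.224315
  k=3: (−1)^2·41.5692/(12)·0.9567^1·0.2910^5 = +0.006919
d^3_{0,1}(0.5906) = +0.808047 -0.224315 +0.006919 = +0.590650
Attach z-rotation phases: D = e^{-i(0)(0.6608)}·(+0.590650)·e^{-i(1)(6.1146)} = +0.582277+0.099104i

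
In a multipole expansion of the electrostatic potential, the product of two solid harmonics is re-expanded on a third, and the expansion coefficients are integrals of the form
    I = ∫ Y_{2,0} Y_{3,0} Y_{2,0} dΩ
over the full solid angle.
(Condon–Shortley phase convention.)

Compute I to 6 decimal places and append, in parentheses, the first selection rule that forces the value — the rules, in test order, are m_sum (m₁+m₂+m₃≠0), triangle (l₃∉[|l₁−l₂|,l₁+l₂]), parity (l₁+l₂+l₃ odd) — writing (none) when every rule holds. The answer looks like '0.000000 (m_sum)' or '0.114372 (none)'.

Σlᵢ=7 odd — θ-integrand is odd under cosθ→−cosθ; I=0

0.000000 (parity)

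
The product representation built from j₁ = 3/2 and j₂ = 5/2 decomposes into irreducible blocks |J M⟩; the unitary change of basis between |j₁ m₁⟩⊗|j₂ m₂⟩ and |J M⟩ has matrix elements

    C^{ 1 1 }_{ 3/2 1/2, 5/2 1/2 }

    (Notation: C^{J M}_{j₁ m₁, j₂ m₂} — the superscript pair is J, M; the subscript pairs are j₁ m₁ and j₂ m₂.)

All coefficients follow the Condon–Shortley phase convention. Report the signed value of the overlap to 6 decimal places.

triangle: 3!·0!·2!/6! = 12/720
(j±m)!: 2!·1!·3!·2!·2!·0! = 48
prefactor² = (2J+1)·Δ·N² = 12/5
  k=1: −1/(1!·2!·0!·2!·0!·0!) = -1/4
Σ = -1/4  ⇒  CG² = 12/5·(-1/4)² = 3/20
CG = −√(3/20) = -0.387298

-0.387298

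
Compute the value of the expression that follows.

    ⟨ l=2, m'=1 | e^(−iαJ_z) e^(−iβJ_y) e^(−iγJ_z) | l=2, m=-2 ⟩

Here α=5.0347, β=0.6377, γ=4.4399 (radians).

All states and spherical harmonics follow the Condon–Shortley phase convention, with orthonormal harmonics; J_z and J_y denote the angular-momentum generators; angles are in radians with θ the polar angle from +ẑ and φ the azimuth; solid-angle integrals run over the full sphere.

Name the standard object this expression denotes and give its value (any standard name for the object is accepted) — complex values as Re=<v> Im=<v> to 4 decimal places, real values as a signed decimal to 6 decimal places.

This is a Wigner D-matrix element — the rotation-matrix element ⟨l m'| R(α,β,γ) |l m⟩ in the angular-momentum basis.
D^2_{1,-2}(5.0347,0.6377,4.4399) = e^{-i·1·5.0347}·d^2_{1,-2}(0.6377)·e^{-i·-2·4.4399}. Compute d first:
c=cos(0.637700/2)=0.949597, s=sin(0.637700/2)=0.313475; N=√[6·1·1·24]=12.000000
k∈{0} keeps every argument non-negative
  k=0: (−1)^3·12.0000/(6)·0.9496^1·0.3135^3 = -0.058503
d^2_{1,-2}(0.6377) = -0.058503
Phases: e^{-i·(1)·5.0347}=+0.316759+0.948506i, e^{-i·(-2)·4.4399}=-0.855139+0.518399i ⇒ D=+0.044613+0.037845i

Wigner D-matrix element, Re=0.0446 Im=0.0378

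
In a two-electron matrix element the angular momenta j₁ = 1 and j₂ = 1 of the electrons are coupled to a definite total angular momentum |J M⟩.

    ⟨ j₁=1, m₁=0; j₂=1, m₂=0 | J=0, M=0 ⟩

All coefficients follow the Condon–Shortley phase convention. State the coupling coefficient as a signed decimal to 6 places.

j₁+j₂−J=2  J+j₁−j₂=0  J−j₁+j₂=0  j₁+j₂+J+1=3
(j₁±m₁, j₂±m₂, J±M) = (1,1,1,1,0,0)
P² = 1/3
sum k=1..1:
  [1] −1/1 = -1
S = -1
C² = P²·S² = 1/3 ; C = -0.577350

−√(1/3) ≈ -0.577350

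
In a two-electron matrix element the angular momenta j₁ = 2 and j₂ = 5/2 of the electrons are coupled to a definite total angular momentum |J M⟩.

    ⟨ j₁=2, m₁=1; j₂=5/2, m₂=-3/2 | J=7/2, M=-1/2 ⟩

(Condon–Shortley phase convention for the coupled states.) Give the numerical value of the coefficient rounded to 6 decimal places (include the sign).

triangle: 1!·3!·4!/9! = 144/362880
(j±m)!: 3!·1!·1!·4!·3!·4! = 20736
prefactor² = (2J+1)·Δ·N² = 2304/35
  k=0: +1/(0!·1!·1!·1!·2!·3!) = 1/12
  k=1: −1/(1!·0!·0!·0!·3!·4!) = -1/144
Σ = 11/144  ⇒  CG² = 2304/35·(11/144)² = 121/315
CG = +√(121/315) = +0.619780

+0.619780  (= +√(121/315))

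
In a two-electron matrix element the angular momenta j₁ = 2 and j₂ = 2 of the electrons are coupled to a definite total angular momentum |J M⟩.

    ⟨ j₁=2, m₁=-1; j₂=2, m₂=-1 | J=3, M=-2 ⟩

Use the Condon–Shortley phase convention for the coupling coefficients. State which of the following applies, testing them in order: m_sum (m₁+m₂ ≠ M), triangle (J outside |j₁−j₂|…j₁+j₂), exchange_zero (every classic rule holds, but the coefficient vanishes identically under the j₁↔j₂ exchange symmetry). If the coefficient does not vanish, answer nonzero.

m-sum: m₁+m₂ = -1+(-1) = -2, M = -2  ✓
triangle: |j₁−j₂| = 0 ≤ J = 3 ≤ j₁+j₂ = 4  ✓
exchange: j₁=j₂ and m₁=m₂, and (−1)^(j₁+j₂−J) = (−1)^1 = −1 forces ⟨j₁m₁;j₂m₂|JM⟩ = −⟨j₂m₂;j₁m₁|JM⟩ = −⟨j₁m₁;j₂m₂|JM⟩ ⇒ the coefficient vanishes identically
Racah sum check: Σ_k collapses to 0 ⇒ CG = 0

exchange_zero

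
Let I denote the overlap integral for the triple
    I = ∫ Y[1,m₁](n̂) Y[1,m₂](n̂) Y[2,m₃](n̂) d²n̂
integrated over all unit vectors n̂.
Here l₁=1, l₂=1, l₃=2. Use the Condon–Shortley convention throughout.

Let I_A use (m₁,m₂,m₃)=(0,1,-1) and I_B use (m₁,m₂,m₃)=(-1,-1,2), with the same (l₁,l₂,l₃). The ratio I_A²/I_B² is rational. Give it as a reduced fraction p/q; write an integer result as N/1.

1/2

Same 1,1,2: normalisation and zero-m 3j drop out of the ratio.
A: Δ: 0! 2! 2! / 5! → 1/30; sum: t=0:+1/2 = 1/2; 3j²(1 1 2; 0 1 -1) = Δ·Π!·Σ² = 1/10  (sign -1)
B: Δ: 0! 2! 2! / 5! → 1/30; sum: t=0:+1/4 = 1/4; 3j²(1 1 2; -1 -1 2) = Δ·Π!·Σ² = 1/5  (sign +1)
I_A²/I_B² = (1/10)/(1/5) = 1/2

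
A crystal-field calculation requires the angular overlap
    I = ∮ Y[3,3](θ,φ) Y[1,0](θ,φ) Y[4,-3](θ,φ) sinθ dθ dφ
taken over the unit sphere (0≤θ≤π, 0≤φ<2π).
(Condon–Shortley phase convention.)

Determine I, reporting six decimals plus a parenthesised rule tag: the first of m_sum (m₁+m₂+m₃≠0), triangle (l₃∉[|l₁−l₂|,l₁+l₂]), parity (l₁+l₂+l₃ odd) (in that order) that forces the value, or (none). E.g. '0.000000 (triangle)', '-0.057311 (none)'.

-0.162868 (none)

m-sum 0 ✓  L=8 even ✓  2≤4≤4 ✓
Π(2lᵢ+1) = 7×3×9 = 189
triangle coeff Δ(3,1,4) = 1/252
Σ_t [0,0]: t=0:+1/36 = 1/36
(3j)²=4/63 [(3 1 4; 0 0 0)], sign=+1
Σ_t [0,0]: t=0:+1/720 = 1/720
(3j)²=1/36 [(3 1 4; 3 0 -3)], sign=-1
⇒ 4πI² = 1/3
I = (-1)√(1/3/(4π)) = -0.16286750
No selection rule forces the value: the integral is nonzero (none).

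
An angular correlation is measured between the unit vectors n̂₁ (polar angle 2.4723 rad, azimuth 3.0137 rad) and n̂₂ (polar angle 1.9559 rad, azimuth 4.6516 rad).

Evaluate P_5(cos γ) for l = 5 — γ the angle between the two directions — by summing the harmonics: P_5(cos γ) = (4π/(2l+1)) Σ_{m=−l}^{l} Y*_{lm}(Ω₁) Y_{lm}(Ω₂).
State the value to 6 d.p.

Expand P_5 via completeness: Σ_{m} conj(Y_{5,m}) at Ω₁ times Y_{5,m} at Ω₂ —
  m=-5: Y*=-0.03424 + 0.02546j  Y=-0.09497 + 0.30276j  product -0.00446 - 0.01278j
  m=-4: Y*=-0.14872 + 0.08350j  Y=-0.39476 - 0.09793j  product 0.06689 - 0.01840j
  m=-3: Y*=-0.34749 + 0.14027j  Y=0.01349 - 0.07313j  product 0.00557 + 0.02730j
  m=-2: Y*=-0.41836 + 0.10941j  Y=-0.31299 - 0.03824j  product 0.13513 - 0.01824j
  m=-1: Y*=-0.06573 + 0.00845j  Y=0.01005 - 0.16516j  product 0.00074 + 0.01094j
  m=+0: Y*=0.38718 + 0.00000j  Y=-0.28013 + 0.00000j  product -0.10846 + 0.00000j
  m=+1: Y*=0.06573 + 0.00845j  Y=-0.01005 - 0.16516j  product 0.00074 - 0.01094j
  m=+2: Y*=-0.41836 - 0.10941j  Y=-0.31299 + 0.03824j  product 0.13513 + 0.01824j
  m=+3: Y*=0.34749 + 0.14027j  Y=-0.01349 - 0.07313j  product 0.00557 - 0.02730j
  m=+4: Y*=-0.14872 - 0.08350j  Y=-0.39476 + 0.09793j  product 0.06689 + 0.01840j
  m=+5: Y*=0.03424 + 0.02546j  Y=0.09497 + 0.30276j  product -0.00446 + 0.01278j
Σ over m = 0.29926 + 0.00000j; ×(4π/11) → 0.34188 + 0.00000j. Real part: 0.341876

0.341876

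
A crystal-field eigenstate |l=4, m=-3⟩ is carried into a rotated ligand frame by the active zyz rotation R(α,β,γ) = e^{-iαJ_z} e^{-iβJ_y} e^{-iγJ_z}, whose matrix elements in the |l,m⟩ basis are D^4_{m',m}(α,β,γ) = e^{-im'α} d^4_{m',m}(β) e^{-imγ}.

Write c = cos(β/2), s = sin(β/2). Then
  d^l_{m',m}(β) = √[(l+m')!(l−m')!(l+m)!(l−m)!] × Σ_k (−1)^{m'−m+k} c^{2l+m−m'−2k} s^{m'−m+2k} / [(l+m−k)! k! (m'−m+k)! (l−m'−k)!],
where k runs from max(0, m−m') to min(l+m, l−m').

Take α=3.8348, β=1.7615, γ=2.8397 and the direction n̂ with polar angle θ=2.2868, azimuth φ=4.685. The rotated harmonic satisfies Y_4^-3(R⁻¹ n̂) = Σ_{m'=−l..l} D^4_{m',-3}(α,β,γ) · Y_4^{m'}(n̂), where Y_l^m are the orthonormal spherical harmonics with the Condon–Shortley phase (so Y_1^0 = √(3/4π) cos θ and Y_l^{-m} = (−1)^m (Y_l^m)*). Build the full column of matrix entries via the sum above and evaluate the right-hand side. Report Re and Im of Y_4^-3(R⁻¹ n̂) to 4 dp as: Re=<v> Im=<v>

Need the full column D^4_{m',-3} for m'=−4..4 at α=3.8348, β=1.7615, γ=2.8397.
cos(β/2)=0.636573, sin(β/2)=0.771217
d^4_{-4,-3}: single k=1 term ⇒ +0.092397;  D = +0.026983-0.088369i
d^4_{-3,-3}: k∈[0..1] ⇒ +0.026964 -0.277038 = -0.250074;  D = -0.096658-0.230639i
d^4_{-2,-3}: k∈[0..1] ⇒ -0.122230 +0.538214 = +0.415984;  D = -0.368834-0.192365i
d^4_{-1,-3}: k∈[0..1] ⇒ +0.314132 -0.768452 = -0.454321;  D = -0.444104+0.095805i
d^4_{0,-3}: k∈[0..1] ⇒ -0.567327 +0.832703 = +0.265376;  D = -0.163777+0.208809i
d^4_{1,-3}: k∈[0..1] ⇒ +0.768452 -0.676744 = +0.091708;  D = -0.002576-0.091672i
d^4_{2,-3}: k∈[0..1] ⇒ -0.789971 +0.386497 = -0.403474;  D = -0.266438-0.302989i
d^4_{3,-3}: k∈[0..1] ⇒ +0.596832 -0.125144 = +0.471688;  D = -0.465939-0.073422i
d^4_{4,-3}: single k=0 term ⇒ -0.292164;  D = -0.251054+0.149438i
Y_4^{m'}(θ=2.2868,φ=4.685) and Σ D·Y over m':
  (+0.0270-0.0884i)·(+0.1425+0.0157i)  (-0.0967-0.2306i)·(-0.0290+0.3516i)  (-0.3688-0.1924i)·(-0.3832-0.0210i)  (-0.4441+0.0958i)·(+0.0001-0.0037i)  (-0.1638+0.2088i)·(-0.3627+0.0000i)  (-0.0026-0.0917i)·(-0.0001-0.0037i)  (-0.2664-0.3030i)·(-0.3832+0.0210i)  (-0.4659-0.0734i)·(+0.0290+0.3516i)  (-0.2511+0.1494i)·(+0.1425-0.0157i)
Y_4^-3(R⁻¹ n̂) = +0.373161-0.062262i

Re=0.3732 Im=-0.0623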